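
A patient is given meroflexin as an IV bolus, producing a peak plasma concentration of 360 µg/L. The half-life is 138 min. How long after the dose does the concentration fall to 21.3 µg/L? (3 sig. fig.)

563 minutes

k = ln 2 / 138 = 0.005023 min⁻¹
C(t) = C₀ e^(−kt)  ⇒  t = ln(C₀/C) / k
t = ln(360/21.3) / 0.005023 = 2.827 / 0.005023 ≈ 563 minutes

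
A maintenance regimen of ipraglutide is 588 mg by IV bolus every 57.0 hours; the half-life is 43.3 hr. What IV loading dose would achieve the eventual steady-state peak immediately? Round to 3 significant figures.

k = ln 2 / 43.3 = 0.01601 hr⁻¹
Accumulation ratio R = 1 / (1 − e^(−kτ)) = 1 / (1 − e^(−0.01601×57.0)) = 1 / (1 − 0.4015) = 1.671
Loading dose = maintenance dose × R = 588 × 1.671 ≈ 983 mg

983 mg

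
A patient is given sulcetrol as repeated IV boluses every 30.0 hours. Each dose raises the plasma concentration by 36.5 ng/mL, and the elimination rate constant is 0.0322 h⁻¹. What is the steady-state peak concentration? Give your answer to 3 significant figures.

Fraction remaining after one interval: e^(−kτ) = e^(−0.03220 × 30.0) = 0.3806
R = 1 / (1 − 0.3806) = 1.614
Css,max = 36.5 × 1.614 ≈ 58.9 ng/mL

58.9 ng/mL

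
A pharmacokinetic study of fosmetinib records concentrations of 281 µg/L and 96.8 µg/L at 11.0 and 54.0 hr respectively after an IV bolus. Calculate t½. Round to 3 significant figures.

28.0 hours

k = ln(C₁/C₂) / (t₂ − t₁) = ln(281/96.8) / (54.0 − 11.0)
  = 1.066 / 43.00 = 0.02478 hr⁻¹
t½ = ln 2 / k = ln 2 / 0.02478 ≈ 28.0 hours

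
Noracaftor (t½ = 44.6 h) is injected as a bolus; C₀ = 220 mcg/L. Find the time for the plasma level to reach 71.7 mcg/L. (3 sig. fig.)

k = ln 2 / 44.6 = 0.01554 h⁻¹
C(t) = C₀ e^(−kt)  ⇒  t = ln(C₀/C) / k
t = ln(220/71.7) / 0.01554 = 1.121 / 0.01554 ≈ 72.1 hours

72.1 hours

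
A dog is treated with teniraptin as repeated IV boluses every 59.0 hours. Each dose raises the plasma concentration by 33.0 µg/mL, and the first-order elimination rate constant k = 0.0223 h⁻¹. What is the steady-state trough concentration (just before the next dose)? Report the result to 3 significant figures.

Fraction remaining after one interval: e^(−kτ) = e^(−0.02230 × 59.0) = 0.2683
R = 1 / (1 − 0.2683) = 1.367
Css,max = 33.0 × 1.367 = 45.10 µg/mL
Css,min = Css,max × e^(−kτ) = 45.10 × 0.2683 ≈ 12.1 µg/mL

12.1 µg/mL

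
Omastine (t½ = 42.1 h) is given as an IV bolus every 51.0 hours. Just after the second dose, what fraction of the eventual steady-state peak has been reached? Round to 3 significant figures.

k = ln 2 / 42.1 = 0.01646 h⁻¹
f_n = 1 − e^(−nkτ) = 1 − e^(−2 × 0.01646 × 51.0) = 1 − e^(−1.679) = 1 − 0.1865 ≈ 0.814

0.814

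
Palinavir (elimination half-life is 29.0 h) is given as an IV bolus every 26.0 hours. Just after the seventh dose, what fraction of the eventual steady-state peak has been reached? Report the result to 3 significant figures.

0.987

k = ln 2 / 29.0 = 0.02390 h⁻¹
f_n = 1 − e^(−nkτ) = 1 − e^(−7 × 0.02390 × 26.0) = 1 − e^(−4.350) = 1 − 0.01291 ≈ 0.987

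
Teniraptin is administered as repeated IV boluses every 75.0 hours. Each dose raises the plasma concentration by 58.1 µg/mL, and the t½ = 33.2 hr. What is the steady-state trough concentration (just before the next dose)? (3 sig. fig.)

k = ln 2 / 33.2 = 0.02088 hr⁻¹
Fraction remaining after one interval: e^(−kτ) = e^(−0.02088 × 75.0) = 0.2089
R = 1 / (1 − 0.2089) = 1.264
Css,max = 58.1 × 1.264 = 73.44 µg/mL
Css,min = Css,max × e^(−kτ) = 73.44 × 0.2089 ≈ 15.3 µg/mL

15.3 µg/mL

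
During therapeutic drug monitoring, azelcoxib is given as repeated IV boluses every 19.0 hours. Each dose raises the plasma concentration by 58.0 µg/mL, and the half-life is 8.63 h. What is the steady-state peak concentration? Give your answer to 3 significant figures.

74.1 µg/mL

k = ln 2 / 8.63 = 0.08032 h⁻¹
Fraction remaining after one interval: e^(−kτ) = e^(−0.08032 × 19.0) = 0.2174
R = 1 / (1 − 0.2174) = 1.278
Css,max = 58.0 × 1.278 ≈ 74.1 µg/mL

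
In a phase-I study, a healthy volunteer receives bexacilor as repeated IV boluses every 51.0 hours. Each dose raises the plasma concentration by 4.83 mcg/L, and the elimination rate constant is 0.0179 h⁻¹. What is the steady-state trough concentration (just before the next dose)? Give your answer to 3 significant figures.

3.24 mcg/L

Fraction remaining after one interval: e^(−kτ) = e^(−0.01790 × 51.0) = 0.4014
R = 1 / (1 − 0.4014) = 1.670
Css,max = 4.83 × 1.670 = 8.068 mcg/L
Css,min = Css,max × e^(−kτ) = 8.068 × 0.4014 ≈ 3.24 mcg/L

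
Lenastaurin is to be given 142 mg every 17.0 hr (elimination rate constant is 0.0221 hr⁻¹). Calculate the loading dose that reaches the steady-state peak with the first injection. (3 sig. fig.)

Accumulation ratio R = 1 / (1 − e^(−kτ)) = 1 / (1 − e^(−0.02210×17.0)) = 1 / (1 − 0.6868) = 3.193
Loading dose = maintenance dose × R = 142 × 3.193 ≈ 453 mg

453 mg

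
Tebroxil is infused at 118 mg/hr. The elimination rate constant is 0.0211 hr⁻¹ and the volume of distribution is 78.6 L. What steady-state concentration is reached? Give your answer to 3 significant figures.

CL = k · V = 0.0211 × 78.6 = 1.658 L/hr
Css = rate / CL = 118 / 1.658 ≈ 71.2 µg/mL

71.2 µg/mL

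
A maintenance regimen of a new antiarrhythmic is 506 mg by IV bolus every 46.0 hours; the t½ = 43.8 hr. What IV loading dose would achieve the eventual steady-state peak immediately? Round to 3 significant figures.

k = ln 2 / 43.8 = 0.01583 hr⁻¹
Accumulation ratio R = 1 / (1 − e^(−kτ)) = 1 / (1 − e^(−0.01583×46.0)) = 1 / (1 − 0.4829) = 1.934
Loading dose = maintenance dose × R = 506 × 1.934 ≈ 979 mg

979 mg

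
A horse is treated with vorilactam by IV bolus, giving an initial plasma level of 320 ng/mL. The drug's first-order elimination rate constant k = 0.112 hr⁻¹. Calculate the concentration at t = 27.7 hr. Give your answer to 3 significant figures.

14.4 ng/mL

C(t) = C₀ e^(−kt) = 320 × e^(−0.1120 × 27.7) = 320 × e^(−3.102) = 320 × 0.04494 ≈ 14.4 ng/mL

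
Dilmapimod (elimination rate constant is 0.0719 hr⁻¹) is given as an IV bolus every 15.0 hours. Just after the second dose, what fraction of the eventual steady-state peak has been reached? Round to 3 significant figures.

0.884

f_n = 1 − e^(−nkτ) = 1 − e^(−2 × 0.07190 × 15.0) = 1 − e^(−2.157) = 1 − 0.1157 ≈ 0.884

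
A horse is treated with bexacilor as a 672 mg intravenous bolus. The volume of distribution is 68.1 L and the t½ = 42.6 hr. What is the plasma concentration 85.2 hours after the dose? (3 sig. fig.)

C₀ = dose / V = 672 / 68.1 = 9.868 mg/L
k = ln 2 / 42.6 = 0.01627 hr⁻¹
C(t) = C₀ e^(−kt) = 9.868 × e^(−0.01627 × 85.2) = 9.868 × e^(−1.386) = 9.868 × 0.2500 ≈ 2.47 mg/L

2.47 mg/L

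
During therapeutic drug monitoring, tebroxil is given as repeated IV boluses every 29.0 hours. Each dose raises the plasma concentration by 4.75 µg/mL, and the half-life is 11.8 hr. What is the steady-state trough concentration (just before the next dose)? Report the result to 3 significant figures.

1.06 µg/mL

k = ln 2 / 11.8 = 0.05874 hr⁻¹
Fraction remaining after one interval: e^(−kτ) = e^(−0.05874 × 29.0) = 0.1820
R = 1 / (1 − 0.1820) = 1.223
Css,max = 4.75 × 1.223 = 5.807 µg/mL
Css,min = Css,max × e^(−kτ) = 5.807 × 0.1820 ≈ 1.06 µg/mL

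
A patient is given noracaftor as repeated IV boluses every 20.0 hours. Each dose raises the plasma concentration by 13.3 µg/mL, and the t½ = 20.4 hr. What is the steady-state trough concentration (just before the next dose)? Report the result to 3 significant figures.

13.7 µg/mL

k = ln 2 / 20.4 = 0.03398 hr⁻¹
Fraction remaining after one interval: e^(−kτ) = e^(−0.03398 × 20.0) = 0.5068
R = 1 / (1 − 0.5068) = 2.028
Css,max = 13.3 × 2.028 = 26.97 µg/mL
Css,min = Css,max × e^(−kτ) = 26.97 × 0.5068 ≈ 13.7 µg/mL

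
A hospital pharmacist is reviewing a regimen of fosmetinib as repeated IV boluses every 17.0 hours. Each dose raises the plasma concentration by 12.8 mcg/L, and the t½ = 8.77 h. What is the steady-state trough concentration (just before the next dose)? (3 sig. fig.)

4.52 mcg/L

k = ln 2 / 8.77 = 0.07904 h⁻¹
Fraction remaining after one interval: e^(−kτ) = e^(−0.07904 × 17.0) = 0.2609
R = 1 / (1 − 0.2609) = 1.353
Css,max = 12.8 × 1.353 = 17.32 mcg/L
Css,min = Css,max × e^(−kτ) = 17.32 × 0.2609 ≈ 4.52 mcg/L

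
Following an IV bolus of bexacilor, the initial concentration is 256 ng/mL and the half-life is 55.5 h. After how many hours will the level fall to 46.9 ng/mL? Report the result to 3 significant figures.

136 hours

k = ln 2 / 55.5 = 0.01249 h⁻¹
C(t) = C₀ e^(−kt)  ⇒  t = ln(C₀/C) / k
t = ln(256/46.9) / 0.01249 = 1.697 / 0.01249 ≈ 136 hours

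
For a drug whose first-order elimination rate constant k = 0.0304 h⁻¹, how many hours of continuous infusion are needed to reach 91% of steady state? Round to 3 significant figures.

f = 1 − e^(−kt)  ⇒  t = −ln(1 − f) / k
t = −ln(1 − 0.91) / 0.03040 = 2.408 / 0.03040 ≈ 79.2 hours

79.2 hours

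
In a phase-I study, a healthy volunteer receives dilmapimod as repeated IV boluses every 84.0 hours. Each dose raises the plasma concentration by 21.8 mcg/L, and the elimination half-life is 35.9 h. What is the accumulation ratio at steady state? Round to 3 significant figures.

k = ln 2 / 35.9 = 0.01931 h⁻¹
Fraction remaining after one interval: e^(−kτ) = e^(−0.01931 × 84.0) = 0.1975
R = 1 / (1 − 0.1975) = 1 / 0.8025 ≈ 1.25

1.25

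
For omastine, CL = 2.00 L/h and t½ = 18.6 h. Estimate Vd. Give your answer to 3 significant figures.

k = ln 2 / t½ = ln 2 / 18.6 = 0.03727 h⁻¹
V = CL / k = 2.00 / 0.03727 ≈ 53.7 L

53.7 L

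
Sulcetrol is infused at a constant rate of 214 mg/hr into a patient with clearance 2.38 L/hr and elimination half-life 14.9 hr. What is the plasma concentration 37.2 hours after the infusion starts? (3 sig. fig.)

74.0 mg/L

Css = rate / CL = 214 / 2.38 = 89.92 mg/L
k = ln 2 / 14.9 = 0.04652 hr⁻¹
C(t) = Css (1 − e^(−kt)) = 89.92 × (1 − e^(−1.731)) = 89.92 × 0.8228 ≈ 74.0 mg/L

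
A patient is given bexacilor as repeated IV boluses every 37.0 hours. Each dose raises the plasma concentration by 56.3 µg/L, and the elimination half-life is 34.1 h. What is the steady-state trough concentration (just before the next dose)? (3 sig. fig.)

50.2 µg/L

k = ln 2 / 34.1 = 0.02033 h⁻¹
Fraction remaining after one interval: e^(−kτ) = e^(−0.02033 × 37.0) = 0.4714
R = 1 / (1 − 0.4714) = 1.892
Css,max = 56.3 × 1.892 = 106.5 µg/L
Css,min = Css,max × e^(−kτ) = 106.5 × 0.4714 ≈ 50.2 µg/L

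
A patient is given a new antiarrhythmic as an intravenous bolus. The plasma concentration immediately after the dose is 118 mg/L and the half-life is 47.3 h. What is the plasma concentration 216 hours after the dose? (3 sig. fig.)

4.98 mg/L

k = ln 2 / 47.3 = 0.01465 h⁻¹
C(t) = C₀ e^(−kt) = 118 × e^(−0.01465 × 216) = 118 × e^(−3.165) = 118 × 0.04220 ≈ 4.98 mg/L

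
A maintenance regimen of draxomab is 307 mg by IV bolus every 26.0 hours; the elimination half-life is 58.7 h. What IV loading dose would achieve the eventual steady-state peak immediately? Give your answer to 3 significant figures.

1160 mg

k = ln 2 / 58.7 = 0.01181 h⁻¹
Accumulation ratio R = 1 / (1 − e^(−kτ)) = 1 / (1 − e^(−0.01181×26.0)) = 1 / (1 − 0.7356) = 3.783
Loading dose = maintenance dose × R = 307 × 3.783 ≈ 1160 mg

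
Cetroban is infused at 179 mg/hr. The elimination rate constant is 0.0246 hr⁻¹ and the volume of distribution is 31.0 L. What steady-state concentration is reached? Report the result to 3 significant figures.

235 mg/L

CL = k · V = 0.0246 × 31.0 = 0.7626 L/hr
Css = rate / CL = 179 / 0.7626 ≈ 235 mg/L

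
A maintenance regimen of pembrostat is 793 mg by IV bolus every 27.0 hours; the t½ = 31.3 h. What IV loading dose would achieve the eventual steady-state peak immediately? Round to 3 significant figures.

k = ln 2 / 31.3 = 0.02215 h⁻¹
Accumulation ratio R = 1 / (1 − e^(−kτ)) = 1 / (1 − e^(−0.02215×27.0)) = 1 / (1 − 0.5500) = 2.222
Loading dose = maintenance dose × R = 793 × 2.222 ≈ 1760 mg

1760 mg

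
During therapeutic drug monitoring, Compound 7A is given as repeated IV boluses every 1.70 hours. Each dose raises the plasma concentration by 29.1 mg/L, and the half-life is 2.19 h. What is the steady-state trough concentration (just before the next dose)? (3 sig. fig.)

k = ln 2 / 2.19 = 0.3165 h⁻¹
Fraction remaining after one interval: e^(−kτ) = e^(−0.3165 × 1.70) = 0.5839
R = 1 / (1 − 0.5839) = 2.403
Css,max = 29.1 × 2.403 = 69.93 mg/L
Css,min = Css,max × e^(−kτ) = 69.93 × 0.5839 ≈ 40.8 mg/L

40.8 mg/L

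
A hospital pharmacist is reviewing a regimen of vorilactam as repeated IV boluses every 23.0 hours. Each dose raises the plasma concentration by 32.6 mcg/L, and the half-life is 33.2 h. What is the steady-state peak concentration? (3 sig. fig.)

85.5 mcg/L

k = ln 2 / 33.2 = 0.02088 h⁻¹
Fraction remaining after one interval: e^(−kτ) = e^(−0.02088 × 23.0) = 0.6187
R = 1 / (1 − 0.6187) = 2.622
Css,max = 32.6 × 2.622 ≈ 85.5 mcg/L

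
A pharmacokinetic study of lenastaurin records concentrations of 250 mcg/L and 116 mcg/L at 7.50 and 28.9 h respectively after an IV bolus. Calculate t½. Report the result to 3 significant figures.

19.3 hours

k = ln(C₁/C₂) / (t₂ − t₁) = ln(250/116) / (28.9 − 7.50)
  = 0.7679 / 21.40 = 0.03588 h⁻¹
t½ = ln 2 / k = ln 2 / 0.03588 ≈ 19.3 hours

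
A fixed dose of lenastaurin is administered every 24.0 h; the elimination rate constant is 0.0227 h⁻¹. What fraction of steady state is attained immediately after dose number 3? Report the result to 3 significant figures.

f_n = 1 − e^(−nkτ) = 1 − e^(−3 × 0.02270 × 24.0) = 1 − e^(−1.634) = 1 − 0.1951 ≈ 0.805

0.805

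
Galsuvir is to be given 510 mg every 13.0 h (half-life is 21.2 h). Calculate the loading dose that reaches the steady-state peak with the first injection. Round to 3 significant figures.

k = ln 2 / 21.2 = 0.03270 h⁻¹
Accumulation ratio R = 1 / (1 − e^(−kτ)) = 1 / (1 − e^(−0.03270×13.0)) = 1 / (1 − 0.6537) = 2.888
Loading dose = maintenance dose × R = 510 × 2.888 ≈ 1470 mg

1470 mg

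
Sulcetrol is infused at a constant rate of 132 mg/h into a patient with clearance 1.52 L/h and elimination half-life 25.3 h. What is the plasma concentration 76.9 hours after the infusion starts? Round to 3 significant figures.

76.3 mg/L

Css = rate / CL = 132 / 1.52 = 86.84 mg/L
k = ln 2 / 25.3 = 0.02740 h⁻¹
C(t) = Css (1 − e^(−kt)) = 86.84 × (1 − e^(−2.107)) = 86.84 × 0.8784 ≈ 76.3 mg/L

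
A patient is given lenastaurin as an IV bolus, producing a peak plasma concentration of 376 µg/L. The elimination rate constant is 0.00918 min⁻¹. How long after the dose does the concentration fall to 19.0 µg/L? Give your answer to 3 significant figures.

325 minutes

C(t) = C₀ e^(−kt)  ⇒  t = ln(C₀/C) / k
t = ln(376/19.0) / 0.009180 = 2.985 / 0.009180 ≈ 325 minutes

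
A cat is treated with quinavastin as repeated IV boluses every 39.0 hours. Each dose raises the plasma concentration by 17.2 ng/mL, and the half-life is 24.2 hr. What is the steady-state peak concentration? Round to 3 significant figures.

k = ln 2 / 24.2 = 0.02864 hr⁻¹
Fraction remaining after one interval: e^(−kτ) = e^(−0.02864 × 39.0) = 0.3272
R = 1 / (1 − 0.3272) = 1.486
Css,max = 17.2 × 1.486 ≈ 25.6 ng/mL

25.6 ng/mL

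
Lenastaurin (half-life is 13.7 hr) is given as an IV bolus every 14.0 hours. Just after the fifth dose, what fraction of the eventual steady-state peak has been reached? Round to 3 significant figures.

k = ln 2 / 13.7 = 0.05059 hr⁻¹
f_n = 1 − e^(−nkτ) = 1 − e^(−5 × 0.05059 × 14.0) = 1 − e^(−3.542) = 1 − 0.02897 ≈ 0.971

0.971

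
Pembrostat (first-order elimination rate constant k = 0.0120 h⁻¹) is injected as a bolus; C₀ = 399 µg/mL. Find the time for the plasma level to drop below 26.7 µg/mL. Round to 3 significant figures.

225 hours

C(t) = C₀ e^(−kt)  ⇒  t = ln(C₀/C) / k
t = ln(399/26.7) / 0.01200 = 2.704 / 0.01200 ≈ 225 hours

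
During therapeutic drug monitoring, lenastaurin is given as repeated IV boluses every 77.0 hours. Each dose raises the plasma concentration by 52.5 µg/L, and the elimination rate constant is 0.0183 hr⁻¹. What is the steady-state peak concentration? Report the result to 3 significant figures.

Fraction remaining after one interval: e^(−kτ) = e^(−0.01830 × 77.0) = 0.2444
R = 1 / (1 − 0.2444) = 1.323
Css,max = 52.5 × 1.323 ≈ 69.5 µg/L

69.5 µg/L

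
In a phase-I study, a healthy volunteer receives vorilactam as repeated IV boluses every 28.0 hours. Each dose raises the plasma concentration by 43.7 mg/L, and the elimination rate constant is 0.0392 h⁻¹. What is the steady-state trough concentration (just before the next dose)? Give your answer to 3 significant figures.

Fraction remaining after one interval: e^(−kτ) = e^(−0.03920 × 28.0) = 0.3337
R = 1 / (1 − 0.3337) = 1.501
Css,max = 43.7 × 1.501 = 65.58 mg/L
Css,min = Css,max × e^(−kτ) = 65.58 × 0.3337 ≈ 21.9 mg/L

21.9 mg/L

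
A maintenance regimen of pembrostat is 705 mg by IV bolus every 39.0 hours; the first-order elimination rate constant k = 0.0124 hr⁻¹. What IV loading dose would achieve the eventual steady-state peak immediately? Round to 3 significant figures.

1840 mg

Accumulation ratio R = 1 / (1 − e^(−kτ)) = 1 / (1 − e^(−0.01240×39.0)) = 1 / (1 − 0.6166) = 2.608
Loading dose = maintenance dose × R = 705 × 2.608 ≈ 1840 mg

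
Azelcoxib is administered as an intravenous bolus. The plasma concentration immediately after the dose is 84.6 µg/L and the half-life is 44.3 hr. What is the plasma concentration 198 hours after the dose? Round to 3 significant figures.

k = ln 2 / 44.3 = 0.01565 hr⁻¹
C(t) = C₀ e^(−kt) = 84.6 × e^(−0.01565 × 198) = 84.6 × e^(−3.098) = 84.6 × 0.04514 ≈ 3.82 µg/L

3.82 µg/L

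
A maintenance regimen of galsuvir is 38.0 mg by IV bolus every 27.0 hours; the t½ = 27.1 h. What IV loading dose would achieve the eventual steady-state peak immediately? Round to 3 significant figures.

76.2 mg

k = ln 2 / 27.1 = 0.02558 h⁻¹
Accumulation ratio R = 1 / (1 − e^(−kτ)) = 1 / (1 − e^(−0.02558×27.0)) = 1 / (1 − 0.5013) = 2.005
Loading dose = maintenance dose × R = 38.0 × 2.005 ≈ 76.2 mg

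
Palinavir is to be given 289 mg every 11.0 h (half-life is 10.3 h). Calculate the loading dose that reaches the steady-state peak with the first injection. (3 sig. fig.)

k = ln 2 / 10.3 = 0.06730 h⁻¹
Accumulation ratio R = 1 / (1 − e^(−kτ)) = 1 / (1 − e^(−0.06730×11.0)) = 1 / (1 − 0.4770) = 1.912
Loading dose = maintenance dose × R = 289 × 1.912 ≈ 553 mg

553 mg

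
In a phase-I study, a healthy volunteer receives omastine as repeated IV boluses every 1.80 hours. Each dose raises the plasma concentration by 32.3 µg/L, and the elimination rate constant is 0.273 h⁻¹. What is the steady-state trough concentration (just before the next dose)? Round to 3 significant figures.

50.9 µg/L

Fraction remaining after one interval: e^(−kτ) = e^(−0.2730 × 1.80) = 0.6118
R = 1 / (1 − 0.6118) = 2.576
Css,max = 32.3 × 2.576 = 83.20 µg/L
Css,min = Css,max × e^(−kτ) = 83.20 × 0.6118 ≈ 50.9 µg/L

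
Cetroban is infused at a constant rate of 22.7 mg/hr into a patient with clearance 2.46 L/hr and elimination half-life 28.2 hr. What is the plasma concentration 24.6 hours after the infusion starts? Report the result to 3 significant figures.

4.19 mg/L

Css = rate / CL = 22.7 / 2.46 = 9.228 mg/L
k = ln 2 / 28.2 = 0.02458 hr⁻¹
C(t) = Css (1 − e^(−kt)) = 9.228 × (1 − e^(−0.6047)) = 9.228 × 0.4537 ≈ 4.19 mg/L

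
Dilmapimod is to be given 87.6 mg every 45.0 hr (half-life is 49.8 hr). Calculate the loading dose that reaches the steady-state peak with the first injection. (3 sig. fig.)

188 mg

k = ln 2 / 49.8 = 0.01392 hr⁻¹
Accumulation ratio R = 1 / (1 − e^(−kτ)) = 1 / (1 − e^(−0.01392×45.0)) = 1 / (1 − 0.5345) = 2.148
Loading dose = maintenance dose × R = 87.6 × 2.148 ≈ 188 mg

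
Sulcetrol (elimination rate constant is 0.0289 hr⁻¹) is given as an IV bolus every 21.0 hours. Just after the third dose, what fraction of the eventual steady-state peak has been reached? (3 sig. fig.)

f_n = 1 − e^(−nkτ) = 1 − e^(−3 × 0.02890 × 21.0) = 1 − e^(−1.821) = 1 − 0.1619 ≈ 0.838

0.838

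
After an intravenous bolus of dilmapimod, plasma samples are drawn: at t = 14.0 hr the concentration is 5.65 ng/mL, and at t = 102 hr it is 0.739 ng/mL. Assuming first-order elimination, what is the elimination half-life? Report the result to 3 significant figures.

k = ln(C₁/C₂) / (t₂ − t₁) = ln(5.65/0.739) / (102 − 14.0)
  = 2.034 / 88.00 = 0.02311 hr⁻¹
t½ = ln 2 / k = ln 2 / 0.02311 ≈ 30.0 hours

30.0 hours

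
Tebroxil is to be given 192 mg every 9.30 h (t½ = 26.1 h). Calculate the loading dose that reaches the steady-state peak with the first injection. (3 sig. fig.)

877 mg

k = ln 2 / 26.1 = 0.02656 h⁻¹
Accumulation ratio R = 1 / (1 − e^(−kτ)) = 1 / (1 − e^(−0.02656×9.30)) = 1 / (1 − 0.7812) = 4.569
Loading dose = maintenance dose × R = 192 × 4.569 ≈ 877 mg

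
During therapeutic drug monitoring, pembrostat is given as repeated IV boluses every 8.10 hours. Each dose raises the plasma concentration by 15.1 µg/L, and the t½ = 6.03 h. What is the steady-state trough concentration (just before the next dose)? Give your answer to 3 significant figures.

9.82 µg/L

k = ln 2 / 6.03 = 0.1149 h⁻¹
Fraction remaining after one interval: e^(−kτ) = e^(−0.1149 × 8.10) = 0.3941
R = 1 / (1 − 0.3941) = 1.650
Css,max = 15.1 × 1.650 = 24.92 µg/L
Css,min = Css,max × e^(−kτ) = 24.92 × 0.3941 ≈ 9.82 µg/L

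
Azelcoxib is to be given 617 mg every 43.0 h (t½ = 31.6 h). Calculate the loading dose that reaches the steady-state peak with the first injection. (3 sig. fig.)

1010 mg

k = ln 2 / 31.6 = 0.02194 h⁻¹
Accumulation ratio R = 1 / (1 − e^(−kτ)) = 1 / (1 − e^(−0.02194×43.0)) = 1 / (1 − 0.3894) = 1.638
Loading dose = maintenance dose × R = 617 × 1.638 ≈ 1010 mg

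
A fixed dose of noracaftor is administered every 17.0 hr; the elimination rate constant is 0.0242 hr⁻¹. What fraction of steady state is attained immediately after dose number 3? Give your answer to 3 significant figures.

0.709

f_n = 1 − e^(−nkτ) = 1 − e^(−3 × 0.02420 × 17.0) = 1 − e^(−1.234) = 1 − 0.2911 ≈ 0.709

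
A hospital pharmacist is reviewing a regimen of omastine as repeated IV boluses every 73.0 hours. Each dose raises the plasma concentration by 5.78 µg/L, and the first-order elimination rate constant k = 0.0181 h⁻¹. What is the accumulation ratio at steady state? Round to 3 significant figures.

1.36

Fraction remaining after one interval: e^(−kτ) = e^(−0.01810 × 73.0) = 0.2668
R = 1 / (1 − 0.2668) = 1 / 0.7332 ≈ 1.36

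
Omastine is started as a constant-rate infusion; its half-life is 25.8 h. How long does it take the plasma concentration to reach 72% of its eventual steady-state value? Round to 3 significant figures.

47.4 hours

k = ln 2 / 25.8 = 0.02687 h⁻¹
f = 1 − e^(−kt)  ⇒  t = −ln(1 − f) / k
t = −ln(1 − 0.72) / 0.02687 = 1.273 / 0.02687 ≈ 47.4 hours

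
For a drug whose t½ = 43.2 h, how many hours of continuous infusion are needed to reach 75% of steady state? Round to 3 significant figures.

k = ln 2 / 43.2 = 0.01605 h⁻¹
f = 1 − e^(−kt)  ⇒  t = −ln(1 − f) / k
t = −ln(1 − 0.75) / 0.01605 = 1.386 / 0.01605 ≈ 86.4 hours

86.4 hours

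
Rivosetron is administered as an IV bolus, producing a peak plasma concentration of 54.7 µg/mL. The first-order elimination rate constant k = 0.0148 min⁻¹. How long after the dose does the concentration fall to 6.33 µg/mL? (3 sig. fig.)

146 minutes

C(t) = C₀ e^(−kt)  ⇒  t = ln(C₀/C) / k
t = ln(54.7/6.33) / 0.01480 = 2.157 / 0.01480 ≈ 146 minutes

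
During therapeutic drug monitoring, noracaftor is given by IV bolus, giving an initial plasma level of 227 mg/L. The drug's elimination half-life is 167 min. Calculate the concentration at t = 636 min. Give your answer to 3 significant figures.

k = ln 2 / 167 = 0.004151 min⁻¹
C(t) = C₀ e^(−kt) = 227 × e^(−0.004151 × 636) = 227 × e^(−2.640) = 227 × 0.07138 ≈ 16.2 mg/L

16.2 mg/L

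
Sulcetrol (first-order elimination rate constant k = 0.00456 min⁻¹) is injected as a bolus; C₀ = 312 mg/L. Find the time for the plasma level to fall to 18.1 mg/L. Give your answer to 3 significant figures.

C(t) = C₀ e^(−kt)  ⇒  t = ln(C₀/C) / k
t = ln(312/18.1) / 0.004560 = 2.847 / 0.004560 ≈ 624 minutes

624 minutes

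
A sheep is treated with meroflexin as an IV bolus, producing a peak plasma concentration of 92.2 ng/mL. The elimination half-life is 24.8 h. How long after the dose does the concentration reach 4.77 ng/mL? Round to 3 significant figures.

k = ln 2 / 24.8 = 0.02795 h⁻¹
C(t) = C₀ e^(−kt)  ⇒  t = ln(C₀/C) / k
t = ln(92.2/4.77) / 0.02795 = 2.962 / 0.02795 ≈ 106 hours

106 hours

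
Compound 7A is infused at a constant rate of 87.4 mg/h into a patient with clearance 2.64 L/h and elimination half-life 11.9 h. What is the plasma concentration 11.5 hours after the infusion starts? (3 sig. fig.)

Css = rate / CL = 87.4 / 2.64 = 33.11 mg/L
k = ln 2 / 11.9 = 0.05825 h⁻¹
C(t) = Css (1 − e^(−kt)) = 33.11 × (1 − e^(−0.6698)) = 33.11 × 0.4882 ≈ 16.2 mg/L

16.2 mg/L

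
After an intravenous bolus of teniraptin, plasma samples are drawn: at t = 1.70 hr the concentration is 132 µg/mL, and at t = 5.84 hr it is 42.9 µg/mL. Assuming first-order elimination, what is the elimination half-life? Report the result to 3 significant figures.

k = ln(C₁/C₂) / (t₂ − t₁) = ln(132/42.9) / (5.84 − 1.70)
  = 1.124 / 4.140 = 0.2715 hr⁻¹
t½ = ln 2 / k = ln 2 / 0.2715 ≈ 2.55 hours

2.55 hours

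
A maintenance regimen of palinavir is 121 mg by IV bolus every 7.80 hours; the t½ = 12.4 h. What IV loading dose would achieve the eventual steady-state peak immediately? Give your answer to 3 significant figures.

342 mg

k = ln 2 / 12.4 = 0.05590 h⁻¹
Accumulation ratio R = 1 / (1 − e^(−kτ)) = 1 / (1 − e^(−0.05590×7.80)) = 1 / (1 − 0.6466) = 2.830
Loading dose = maintenance dose × R = 121 × 2.830 ≈ 342 mg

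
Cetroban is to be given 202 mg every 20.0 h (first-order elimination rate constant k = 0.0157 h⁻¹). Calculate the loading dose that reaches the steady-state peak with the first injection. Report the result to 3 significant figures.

Accumulation ratio R = 1 / (1 − e^(−kτ)) = 1 / (1 − e^(−0.01570×20.0)) = 1 / (1 − 0.7305) = 3.711
Loading dose = maintenance dose × R = 202 × 3.711 ≈ 750 mg

750 mg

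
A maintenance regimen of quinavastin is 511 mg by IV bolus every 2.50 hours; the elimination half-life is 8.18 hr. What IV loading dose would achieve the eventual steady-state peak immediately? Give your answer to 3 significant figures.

k = ln 2 / 8.18 = 0.08474 hr⁻¹
Accumulation ratio R = 1 / (1 − e^(−kτ)) = 1 / (1 − e^(−0.08474×2.50)) = 1 / (1 − 0.8091) = 5.238
Loading dose = maintenance dose × R = 511 × 5.238 ≈ 2680 mg

2680 mg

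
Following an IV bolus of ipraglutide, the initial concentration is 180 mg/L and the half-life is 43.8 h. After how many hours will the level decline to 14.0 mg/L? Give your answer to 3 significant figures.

k = ln 2 / 43.8 = 0.01583 h⁻¹
C(t) = C₀ e^(−kt)  ⇒  t = ln(C₀/C) / k
t = ln(180/14.0) / 0.01583 = 2.554 / 0.01583 ≈ 161 hours

161 hours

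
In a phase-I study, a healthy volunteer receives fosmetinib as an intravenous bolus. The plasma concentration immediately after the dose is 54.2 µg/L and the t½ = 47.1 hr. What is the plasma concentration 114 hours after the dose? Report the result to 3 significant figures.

k = ln 2 / 47.1 = 0.01472 hr⁻¹
C(t) = C₀ e^(−kt) = 54.2 × e^(−0.01472 × 114) = 54.2 × e^(−1.678) = 54.2 × 0.1868 ≈ 10.1 µg/L

10.1 µg/L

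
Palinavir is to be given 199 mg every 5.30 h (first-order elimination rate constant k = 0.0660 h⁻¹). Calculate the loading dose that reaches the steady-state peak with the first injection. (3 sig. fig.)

Accumulation ratio R = 1 / (1 − e^(−kτ)) = 1 / (1 − e^(−0.06600×5.30)) = 1 / (1 − 0.7048) = 3.388
Loading dose = maintenance dose × R = 199 × 3.388 ≈ 674 mg

674 mg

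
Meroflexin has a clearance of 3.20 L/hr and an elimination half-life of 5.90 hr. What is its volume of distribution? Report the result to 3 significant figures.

27.2 L

k = ln 2 / t½ = ln 2 / 5.90 = 0.1175 hr⁻¹
V = CL / k = 3.20 / 0.1175 ≈ 27.2 L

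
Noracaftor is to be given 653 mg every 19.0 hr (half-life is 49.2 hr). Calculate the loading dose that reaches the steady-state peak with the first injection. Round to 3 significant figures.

2780 mg

k = ln 2 / 49.2 = 0.01409 hr⁻¹
Accumulation ratio R = 1 / (1 − e^(−kτ)) = 1 / (1 − e^(−0.01409×19.0)) = 1 / (1 − 0.7652) = 4.258
Loading dose = maintenance dose × R = 653 × 4.258 ≈ 2780 mg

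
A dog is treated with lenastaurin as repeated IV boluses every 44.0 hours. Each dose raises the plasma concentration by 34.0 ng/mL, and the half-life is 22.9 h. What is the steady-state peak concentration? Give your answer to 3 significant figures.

46.2 ng/mL

k = ln 2 / 22.9 = 0.03027 h⁻¹
Fraction remaining after one interval: e^(−kτ) = e^(−0.03027 × 44.0) = 0.2640
R = 1 / (1 − 0.2640) = 1.359
Css,max = 34.0 × 1.359 ≈ 46.2 ng/mL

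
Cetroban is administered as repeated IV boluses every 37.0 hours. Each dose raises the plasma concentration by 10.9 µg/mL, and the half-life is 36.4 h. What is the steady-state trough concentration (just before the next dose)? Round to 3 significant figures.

10.7 µg/mL

k = ln 2 / 36.4 = 0.01904 h⁻¹
Fraction remaining after one interval: e^(−kτ) = e^(−0.01904 × 37.0) = 0.4943
R = 1 / (1 − 0.4943) = 1.978
Css,max = 10.9 × 1.978 = 21.56 µg/mL
Css,min = Css,max × e^(−kτ) = 21.56 × 0.4943 ≈ 10.7 µg/mL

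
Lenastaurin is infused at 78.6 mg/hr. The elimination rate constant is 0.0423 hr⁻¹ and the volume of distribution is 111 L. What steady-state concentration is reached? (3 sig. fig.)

16.7 µg/mL

CL = k · V = 0.0423 × 111 = 4.695 L/hr
Css = rate / CL = 78.6 / 4.695 ≈ 16.7 µg/mL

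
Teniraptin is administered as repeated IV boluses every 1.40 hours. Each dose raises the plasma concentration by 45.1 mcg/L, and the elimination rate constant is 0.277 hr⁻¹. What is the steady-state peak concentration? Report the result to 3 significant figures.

Fraction remaining after one interval: e^(−kτ) = e^(−0.2770 × 1.40) = 0.6785
R = 1 / (1 − 0.6785) = 3.111
Css,max = 45.1 × 3.111 ≈ 140 mcg/L

140 mcg/L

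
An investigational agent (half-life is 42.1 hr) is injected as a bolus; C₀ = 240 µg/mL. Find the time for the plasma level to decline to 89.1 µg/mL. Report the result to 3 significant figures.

k = ln 2 / 42.1 = 0.01646 hr⁻¹
C(t) = C₀ e^(−kt)  ⇒  t = ln(C₀/C) / k
t = ln(240/89.1) / 0.01646 = 0.9909 / 0.01646 ≈ 60.2 hours

60.2 hours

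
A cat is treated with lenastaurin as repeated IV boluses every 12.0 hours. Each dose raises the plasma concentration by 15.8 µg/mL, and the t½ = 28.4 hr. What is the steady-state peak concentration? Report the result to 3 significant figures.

62.2 µg/mL

k = ln 2 / 28.4 = 0.02441 hr⁻¹
Fraction remaining after one interval: e^(−kτ) = e^(−0.02441 × 12.0) = 0.7461
R = 1 / (1 − 0.7461) = 3.939
Css,max = 15.8 × 3.939 ≈ 62.2 µg/mL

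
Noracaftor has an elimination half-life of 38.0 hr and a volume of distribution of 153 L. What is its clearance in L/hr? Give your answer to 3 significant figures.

2.79 L/hr

k = ln 2 / t½ = ln 2 / 38.0 = 0.01824 hr⁻¹
CL = k · V = 0.01824 × 153 ≈ 2.79 L/hr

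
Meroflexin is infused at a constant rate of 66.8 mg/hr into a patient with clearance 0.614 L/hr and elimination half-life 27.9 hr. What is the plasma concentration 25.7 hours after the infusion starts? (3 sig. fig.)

Css = rate / CL = 66.8 / 0.614 = 108.8 mg/L
k = ln 2 / 27.9 = 0.02484 hr⁻¹
C(t) = Css (1 − e^(−kt)) = 108.8 × (1 − e^(−0.6385)) = 108.8 × 0.4719 ≈ 51.3 mg/L

51.3 mg/L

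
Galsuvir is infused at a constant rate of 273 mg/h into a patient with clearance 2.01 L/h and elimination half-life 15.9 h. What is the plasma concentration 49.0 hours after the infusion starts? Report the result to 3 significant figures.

Css = rate / CL = 273 / 2.01 = 135.8 µg/mL
k = ln 2 / 15.9 = 0.04359 h⁻¹
C(t) = Css (1 − e^(−kt)) = 135.8 × (1 − e^(−2.136)) = 135.8 × 0.8819 ≈ 120 µg/mL

120 µg/mL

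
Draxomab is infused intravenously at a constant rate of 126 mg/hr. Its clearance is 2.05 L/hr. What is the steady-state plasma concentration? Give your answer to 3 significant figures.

61.5 µg/mL

Css = infusion rate / CL = 126 / 2.05 ≈ 61.5 µg/mL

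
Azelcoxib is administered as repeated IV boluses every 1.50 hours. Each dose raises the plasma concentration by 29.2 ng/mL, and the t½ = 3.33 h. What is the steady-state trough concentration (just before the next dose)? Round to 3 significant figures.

k = ln 2 / 3.33 = 0.2082 h⁻¹
Fraction remaining after one interval: e^(−kτ) = e^(−0.2082 × 1.50) = 0.7318
R = 1 / (1 − 0.7318) = 3.729
Css,max = 29.2 × 3.729 = 108.9 ng/mL
Css,min = Css,max × e^(−kτ) = 108.9 × 0.7318 ≈ 79.7 ng/mL

79.7 ng/mL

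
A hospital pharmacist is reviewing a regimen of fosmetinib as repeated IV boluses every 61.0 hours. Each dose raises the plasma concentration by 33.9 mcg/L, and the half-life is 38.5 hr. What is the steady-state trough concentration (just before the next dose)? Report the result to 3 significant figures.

k = ln 2 / 38.5 = 0.01800 hr⁻¹
Fraction remaining after one interval: e^(−kτ) = e^(−0.01800 × 61.0) = 0.3335
R = 1 / (1 − 0.3335) = 1.500
Css,max = 33.9 × 1.500 = 50.86 mcg/L
Css,min = Css,max × e^(−kτ) = 50.86 × 0.3335 ≈ 17.0 mcg/L

17.0 mcg/L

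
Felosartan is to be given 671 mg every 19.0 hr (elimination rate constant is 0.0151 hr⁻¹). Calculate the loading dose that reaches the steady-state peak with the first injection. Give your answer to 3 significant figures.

Accumulation ratio R = 1 / (1 − e^(−kτ)) = 1 / (1 − e^(−0.01510×19.0)) = 1 / (1 − 0.7506) = 4.009
Loading dose = maintenance dose × R = 671 × 4.009 ≈ 2690 mg

2690 mg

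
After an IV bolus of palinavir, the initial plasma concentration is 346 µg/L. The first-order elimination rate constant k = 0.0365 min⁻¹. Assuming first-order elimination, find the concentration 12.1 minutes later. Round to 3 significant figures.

C(t) = C₀ e^(−kt) = 346 × e^(−0.03650 × 12.1) = 346 × e^(−0.4416) = 346 × 0.6430 ≈ 222 µg/L

222 µg/L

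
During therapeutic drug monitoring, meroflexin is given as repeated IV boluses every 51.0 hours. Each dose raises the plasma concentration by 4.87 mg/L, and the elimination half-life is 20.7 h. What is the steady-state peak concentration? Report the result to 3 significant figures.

k = ln 2 / 20.7 = 0.03349 h⁻¹
Fraction remaining after one interval: e^(−kτ) = e^(−0.03349 × 51.0) = 0.1813
R = 1 / (1 − 0.1813) = 1.221
Css,max = 4.87 × 1.221 ≈ 5.95 mg/L

5.95 mg/L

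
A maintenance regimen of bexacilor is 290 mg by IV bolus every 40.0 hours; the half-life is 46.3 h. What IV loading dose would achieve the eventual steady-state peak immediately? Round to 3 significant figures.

644 mg

k = ln 2 / 46.3 = 0.01497 h⁻¹
Accumulation ratio R = 1 / (1 − e^(−kτ)) = 1 / (1 − e^(−0.01497×40.0)) = 1 / (1 − 0.5495) = 2.220
Loading dose = maintenance dose × R = 290 × 2.220 ≈ 644 mg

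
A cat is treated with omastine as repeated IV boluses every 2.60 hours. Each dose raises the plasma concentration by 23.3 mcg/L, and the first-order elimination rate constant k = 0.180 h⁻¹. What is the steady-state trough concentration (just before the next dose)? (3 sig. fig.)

Fraction remaining after one interval: e^(−kτ) = e^(−0.1800 × 2.60) = 0.6263
R = 1 / (1 − 0.6263) = 2.676
Css,max = 23.3 × 2.676 = 62.34 mcg/L
Css,min = Css,max × e^(−kτ) = 62.34 × 0.6263 ≈ 39.0 mcg/L

39.0 mcg/L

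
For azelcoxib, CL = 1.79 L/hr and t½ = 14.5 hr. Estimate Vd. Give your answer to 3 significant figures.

k = ln 2 / t½ = ln 2 / 14.5 = 0.04780 hr⁻¹
V = CL / k = 1.79 / 0.04780 ≈ 37.4 L

37.4 L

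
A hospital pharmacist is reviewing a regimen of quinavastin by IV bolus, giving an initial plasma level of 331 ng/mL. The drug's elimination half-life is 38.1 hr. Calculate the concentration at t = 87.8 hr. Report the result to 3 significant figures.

67.0 ng/mL

k = ln 2 / 38.1 = 0.01819 hr⁻¹
C(t) = C₀ e^(−kt) = 331 × e^(−0.01819 × 87.8) = 331 × e^(−1.597) = 331 × 0.2024 ≈ 67.0 ng/mL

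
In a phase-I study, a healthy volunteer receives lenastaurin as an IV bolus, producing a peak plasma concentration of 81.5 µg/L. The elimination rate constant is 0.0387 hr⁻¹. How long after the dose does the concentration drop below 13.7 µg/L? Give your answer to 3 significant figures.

C(t) = C₀ e^(−kt)  ⇒  t = ln(C₀/C) / k
t = ln(81.5/13.7) / 0.03870 = 1.783 / 0.03870 ≈ 46.1 hours

46.1 hours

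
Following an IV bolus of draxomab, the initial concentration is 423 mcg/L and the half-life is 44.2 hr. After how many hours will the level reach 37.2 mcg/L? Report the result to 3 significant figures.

155 hours

k = ln 2 / 44.2 = 0.01568 hr⁻¹
C(t) = C₀ e^(−kt)  ⇒  t = ln(C₀/C) / k
t = ln(423/37.2) / 0.01568 = 2.431 / 0.01568 ≈ 155 hours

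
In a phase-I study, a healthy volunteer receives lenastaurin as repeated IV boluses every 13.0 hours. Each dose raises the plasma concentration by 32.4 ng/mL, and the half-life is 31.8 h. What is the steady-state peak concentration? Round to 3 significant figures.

k = ln 2 / 31.8 = 0.02180 h⁻¹
Fraction remaining after one interval: e^(−kτ) = e^(−0.02180 × 13.0) = 0.7532
R = 1 / (1 − 0.7532) = 4.053
Css,max = 32.4 × 4.053 ≈ 131 ng/mL

131 ng/mL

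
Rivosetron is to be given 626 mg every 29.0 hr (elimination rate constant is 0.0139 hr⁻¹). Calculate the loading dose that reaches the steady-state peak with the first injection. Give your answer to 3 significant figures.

1890 mg

Accumulation ratio R = 1 / (1 − e^(−kτ)) = 1 / (1 − e^(−0.01390×29.0)) = 1 / (1 − 0.6682) = 3.014
Loading dose = maintenance dose × R = 626 × 3.014 ≈ 1890 mg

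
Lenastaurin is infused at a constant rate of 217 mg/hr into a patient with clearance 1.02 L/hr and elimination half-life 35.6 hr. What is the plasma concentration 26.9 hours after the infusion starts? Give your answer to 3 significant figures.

Css = rate / CL = 217 / 1.02 = 212.7 mg/L
k = ln 2 / 35.6 = 0.01947 hr⁻¹
C(t) = Css (1 − e^(−kt)) = 212.7 × (1 − e^(−0.5238)) = 212.7 × 0.4077 ≈ 86.7 mg/L

86.7 mg/L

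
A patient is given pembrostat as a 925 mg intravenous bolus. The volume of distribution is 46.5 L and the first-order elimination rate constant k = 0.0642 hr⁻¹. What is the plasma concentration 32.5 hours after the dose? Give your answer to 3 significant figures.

C₀ = dose / V = 925 / 46.5 = 19.89 mg/L
C(t) = C₀ e^(−kt) = 19.89 × e^(−0.06420 × 32.5) = 19.89 × e^(−2.086) = 19.89 × 0.1241 ≈ 2.47 mg/L

2.47 mg/L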